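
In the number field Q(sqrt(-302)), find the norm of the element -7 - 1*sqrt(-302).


N(a + b*sqrt(d)) = a^2 - d*b^2
= (-7)^2 - (-302)*(-1)^2
= 49 + 302
= 351

351


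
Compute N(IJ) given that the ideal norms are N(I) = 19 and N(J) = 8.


N(IJ) = N(I) * N(J)
= 19 * 8
= 152

152


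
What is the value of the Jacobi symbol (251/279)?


Compute (251/279) via quadratic reciprocity:
  reciprocity: (251/279) -> -(279/251)
  reduce: (28/251)
  pull out 2: (2/251) = -1  (since 251 mod 8 = 3)
  pull out 2: (2/251) = -1  (since 251 mod 8 = 3)
  reciprocity: (7/251) -> -(251/7)
  reduce: (6/7)
  pull out 2: (2/7) = +1  (since 7 mod 8 = 7)
  reciprocity: (3/7) -> -(7/3)
  reduce: (1/3)
  (1/3) = 1
Product of signs = -1

-1


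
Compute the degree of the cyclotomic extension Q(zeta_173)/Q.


The degree equals Euler's totient phi(173).
173 = 173
phi(173) = 172

172


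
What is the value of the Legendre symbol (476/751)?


p = 751 is prime, so compute (476/751) with the reciprocity algorithm (Jacobi-symbol steps: pull out 2s via (2/n), flip via reciprocity, reduce):
  pull out 2: (2/751) = +1  (since 751 mod 8 = 7)
  pull out 2: (2/751) = +1  (since 751 mod 8 = 7)
  reciprocity: (119/751) -> -(751/119)
  reduce: (37/119)
  reciprocity: (37/119) -> +(119/37)
  reduce: (8/37)
  pull out 2: (2/37) = -1  (since 37 mod 8 = 5)
  pull out 2: (2/37) = -1  (since 37 mod 8 = 5)
  pull out 2: (2/37) = -1  (since 37 mod 8 = 5)
  (1/37) = 1
Product of signs = 1
(476/751) = 1

1


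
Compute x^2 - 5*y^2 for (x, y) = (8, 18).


x^2 - d*y^2
= 8^2 - 5*18^2
= 64 - 1620
= -1556

-1556


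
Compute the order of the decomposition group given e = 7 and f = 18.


|D_P| = e * f
= 7 * 18
= 126

126


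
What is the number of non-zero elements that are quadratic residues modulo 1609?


For prime p, the number of non-zero quadratic residues is (p-1)/2.
= (1609-1)/2
= 804

804


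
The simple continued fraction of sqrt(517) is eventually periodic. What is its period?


Run the CF algorithm for sqrt(517).
a_0 = floor(sqrt(517)) = 22; set m_0=0, q_0=1.
Recurrence: m' = q*a - m,  q' = (d - m'^2)/q,  a' = floor((a_0 + m')/q').
  step 1: m=22, q=33, a=1
  step 2: m=11, q=12, a=2
  step 3: m=13, q=29, a=1
  step 4: m=16, q=9, a=4
  step 5: m=20, q=13, a=3
  step 6: m=19, q=12, a=3
  step 7: m=17, q=19, a=2
  step 8: m=21, q=4, a=10
  step 9: m=19, q=39, a=1
  step 10: m=20, q=3, a=14
  step 11: m=22, q=11, a=4
  step 12: m=22, q=3, a=14
  step 13: m=20, q=39, a=1
  step 14: m=19, q=4, a=10
  step 15: m=21, q=19, a=2
  step 16: m=17, q=12, a=3
  step 17: m=19, q=13, a=3
  step 18: m=20, q=9, a=4
  step 19: m=16, q=29, a=1
  step 20: m=13, q=12, a=2
  step 21: m=11, q=33, a=1
  step 22: m=22, q=1, a=44
a_22 = 2*a_0 = 44, so the period closes here.
sqrt(517) = [22; 1, 2, 1, 4, 3, 3, 2, 10, 1, 14, 4, 14, 1, 10, 2, 3, 3, 4, 1, 2, 1, 44]
Period length = 22

22


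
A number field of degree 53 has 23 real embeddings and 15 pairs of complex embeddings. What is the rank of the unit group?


By Dirichlet's unit theorem:
rank = r1 + r2 - 1
= 23 + 15 - 1
= 37

37


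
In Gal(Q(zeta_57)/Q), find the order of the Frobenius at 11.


The Frobenius at p in Gal(Q(zeta_n)/Q) = (Z/nZ)* is the class of p, so its order is ord_57(11), the smallest k >= 1 with 11^k = 1 mod 57.
n = 57 = 3 * 19, phi(57) = 36; the order divides phi(n).
Divisors of 36: 1, 2, 3, 4, 6, 9, 12, 18, 36
Repeated squaring mod 57: 11^1 = 11, 11^2 = 7, 11^4 = 49, 11^8 = 7, 11^16 = 49, 11^32 = 7
Test divisors in increasing order:
  k=1: 11^1 = 11 mod 57
  k=2: 11^2 = 7 mod 57
  k=3: 11^3 = 7 * 11 = 20 mod 57
  k=4: 11^4 = 49 mod 57
  k=6: 11^6 = 49 * 7 = 1 mod 57  <- first divisor giving 1
Order = 6

6


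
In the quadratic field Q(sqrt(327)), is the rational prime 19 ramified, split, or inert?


K = Q(sqrt(327)). Since d mod 4 = 3, disc(K) = 1308.
Check p | disc: 1308 mod 19 = 16.
p does not divide disc. Compute Legendre symbol (d/p):
4^((19-1)/2) mod 19 = 1
(d/p) = 1, so p splits: (p) = P*P' with e=1, f=1, g=2.
Therefore p is split.

split


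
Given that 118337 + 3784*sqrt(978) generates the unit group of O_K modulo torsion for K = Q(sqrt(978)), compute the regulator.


epsilon = 118337 + 3784*sqrt(978)
= 236674.0000
R = ln(236674.0000)
= 12.3744

12.3744


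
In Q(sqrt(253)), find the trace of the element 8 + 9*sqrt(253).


Tr(a + b*sqrt(d)) = (a + b*sqrt(d)) + (a - b*sqrt(d)) = 2a
= 2 * (8)
= 16

16


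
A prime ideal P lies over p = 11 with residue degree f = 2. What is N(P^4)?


N(P^a) = p^(a*f)
= 11^(4*2)
= 11^8
= 214358881

214358881


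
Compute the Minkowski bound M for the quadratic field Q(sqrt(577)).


d = 577, d mod 4 = 1, so disc(K) = d = 577; |disc(K)| = 577
Real quadratic field, so n = 2, s = r2 = 0, r1 = 2
M = (n!/n^n) * (4/pi)^s * sqrt(|disc(K)|) = (2!/2^2) * (4/pi)^0 * sqrt(577)
= 0.5 * 1.000000 * 24.020824
= 12.0104

12.0104


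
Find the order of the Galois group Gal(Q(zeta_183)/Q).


|Gal(Q(zeta_183)/Q)| = phi(183)
= 120

120


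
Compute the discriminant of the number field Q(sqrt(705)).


For K = Q(sqrt(d)) with d squarefree: disc(K) = d if d = 1 mod 4, and disc(K) = 4d if d = 2 or 3 mod 4.
Here d = 705, and d mod 4 = 1.
d = 1 mod 4 (O_K = Z[(1+sqrt(d))/2]), so disc(K) = d = 705

705


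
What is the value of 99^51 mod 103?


p = 103 is prime and the exponent is (p-1)/2 = 51, so by Euler's criterion 99^51 = (99/103) = +1 or -1 mod 103.
Compute by square-and-multiply:
  51 = 32 + 16 + 2 + 1 (binary 110011)
  Repeated squaring mod 103: 99^1 = 99, 99^2 = 16, 99^4 = 50, 99^8 = 28, 99^16 = 63, 99^32 = 55
  99^51 = 99^32 * 99^16 * 99^2 * 99^1 = 55 * 63 * 16 * 99 mod 103
    55 * 63 = 3465 = 66 mod 103
    66 * 16 = 1056 = 26 mod 103
    26 * 99 = 2574 = 102 mod 103
  99^51 = 102 mod 103
Result 102 = p - 1 = -1 mod 103: 99 is a quadratic non-residue mod 103. As a residue in [0, p-1] the value is 102.
99^51 mod 103 = 102

102


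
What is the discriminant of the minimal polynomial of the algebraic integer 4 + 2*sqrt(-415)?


The element 4 + 2*sqrt(-415) has minimal polynomial:
x^2 - 8*x + 1676
Discriminant = (-8)^2 - 4*(1676)
= 64 - 6704
= -6640

-6640


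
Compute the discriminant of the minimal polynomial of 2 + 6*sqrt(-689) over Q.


The element 2 + 6*sqrt(-689) has minimal polynomial:
x^2 - 4*x + 24808
Discriminant = (-4)^2 - 4*(24808)
= 16 - 99232
= -99216

-99216


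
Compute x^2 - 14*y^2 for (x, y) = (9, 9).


x^2 - d*y^2
= 9^2 - 14*9^2
= 81 - 1134
= -1053

-1053


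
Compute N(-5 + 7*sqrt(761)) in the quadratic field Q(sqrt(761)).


N(a + b*sqrt(d)) = a^2 - d*b^2
= (-5)^2 - (761)*(7)^2
= 25 - 37289
= -37264

-37264


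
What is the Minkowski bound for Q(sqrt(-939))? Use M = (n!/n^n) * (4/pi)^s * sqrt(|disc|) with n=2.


d = -939, d mod 4 = 1, so disc(K) = d = -939; |disc(K)| = 939
Imaginary quadratic field, so n = 2, s = r2 = 1, r1 = 0
M = (n!/n^n) * (4/pi)^s * sqrt(|disc(K)|) = (2!/2^2) * (4/pi)^1 * sqrt(939)
= 0.5 * 1.273240 * 30.643107
= 19.5080

19.5080


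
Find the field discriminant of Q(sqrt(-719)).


For K = Q(sqrt(d)) with d squarefree: disc(K) = d if d = 1 mod 4, and disc(K) = 4d if d = 2 or 3 mod 4.
Here d = -719, and d mod 4 = 1.
d = 1 mod 4 (O_K = Z[(1+sqrt(d))/2]), so disc(K) = d = -719

-719


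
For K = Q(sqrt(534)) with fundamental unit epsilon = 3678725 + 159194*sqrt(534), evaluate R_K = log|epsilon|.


epsilon = 3678725 + 159194*sqrt(534)
= 7.3574e+06
R = ln(7.3574e+06)
= 15.8112

15.8112


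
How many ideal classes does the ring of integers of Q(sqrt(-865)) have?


K = Q(sqrt(-865)). d mod 4 = 3, so D = disc(K) = 4d = -3460
h(K) equals the number of primitive reduced positive-definite forms (a, b, c) = a*x^2 + b*x*y + c*y^2 with b^2 - 4ac = D,
where reduced means |b| <= a <= c, with b >= 0 whenever |b| = a or a = c, and primitive means gcd(a, b, c) = 1.
Reduced forces 3a^2 <= |D| = 3460, so 1 <= a <= 33; b must have the parity of D, and c = (b^2 - D)/(4a) must be an integer >= a.
Enumerate a = 1..33, b in [-a, a]:
  a=1: (1, 0, 865)  [1]
  a=2: (2, 2, 433)  [1]
  a=3..4: none
  a=5: (5, 0, 173)  [1]
  a=6..9: none
  a=10: (10, 10, 89)  [1]
  a=11: (11, -4, 79), (11, 4, 79)  [2]
  a=12..16: none
  a=17: (17, -12, 53), (17, 12, 53)  [2]
  a=18: none
  a=19: (19, -6, 46), (19, 6, 46)  [2]
  a=20..21: none
  a=22: (22, -18, 43), (22, 18, 43)  [2]
  a=23: (23, -6, 38), (23, 6, 38)  [2]
  a=24..28: none
  a=29: (29, -22, 34), (29, 22, 34)  [2]
  a=30..33: none
Total reduced forms: 1 + 1 + 1 + 1 + 2 + 2 + 2 + 2 + 2 + 2 = 16
h = 16

16


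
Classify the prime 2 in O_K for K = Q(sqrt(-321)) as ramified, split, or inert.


K = Q(sqrt(-321)). Since d mod 4 = 3, disc(K) = -1284.
Check p | disc: -1284 mod 2 = 0.
p divides disc, so p ramifies: (p) = P^2 with e=2, f=1, g=1.
Therefore p is ramified.

ramified


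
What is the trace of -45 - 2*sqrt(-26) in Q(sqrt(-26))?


Tr(a + b*sqrt(d)) = (a + b*sqrt(d)) + (a - b*sqrt(d)) = 2a
= 2 * (-45)
= -90

-90


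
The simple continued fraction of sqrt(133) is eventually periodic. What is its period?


Run the CF algorithm for sqrt(133).
a_0 = floor(sqrt(133)) = 11; set m_0=0, q_0=1.
Recurrence: m' = q*a - m,  q' = (d - m'^2)/q,  a' = floor((a_0 + m')/q').
  step 1: m=11, q=12, a=1
  step 2: m=1, q=11, a=1
  step 3: m=10, q=3, a=7
  step 4: m=11, q=4, a=5
  step 5: m=9, q=13, a=1
  step 6: m=4, q=9, a=1
  step 7: m=5, q=12, a=1
  step 8: m=7, q=7, a=2
  step 9: m=7, q=12, a=1
  step 10: m=5, q=9, a=1
  step 11: m=4, q=13, a=1
  step 12: m=9, q=4, a=5
  step 13: m=11, q=3, a=7
  step 14: m=10, q=11, a=1
  step 15: m=1, q=12, a=1
  step 16: m=11, q=1, a=22
a_16 = 2*a_0 = 22, so the period closes here.
sqrt(133) = [11; 1, 1, 7, 5, 1, 1, 1, 2, 1, 1, 1, 5, 7, 1, 1, 22]
Period length = 16

16


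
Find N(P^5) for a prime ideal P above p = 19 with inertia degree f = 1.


N(P^a) = p^(a*f)
= 19^(5*1)
= 19^5
= 2476099

2476099


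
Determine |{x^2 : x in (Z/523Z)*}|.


For prime p, the number of non-zero quadratic residues is (p-1)/2.
= (523-1)/2
= 261

261


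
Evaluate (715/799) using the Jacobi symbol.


Compute (715/799) via quadratic reciprocity:
  reciprocity: (715/799) -> -(799/715)
  reduce: (84/715)
  pull out 2: (2/715) = -1  (since 715 mod 8 = 3)
  pull out 2: (2/715) = -1  (since 715 mod 8 = 3)
  reciprocity: (21/715) -> +(715/21)
  reduce: (1/21)
  (1/21) = 1
Product of signs = -1

-1


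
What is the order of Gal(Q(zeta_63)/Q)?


|Gal(Q(zeta_63)/Q)| = phi(63)
= 36

36


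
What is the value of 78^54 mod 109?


p = 109 is prime and the exponent is (p-1)/2 = 54, so by Euler's criterion 78^54 = (78/109) = +1 or -1 mod 109.
Compute by square-and-multiply:
  54 = 32 + 16 + 4 + 2 (binary 110110)
  Repeated squaring mod 109: 78^1 = 78, 78^2 = 89, 78^4 = 73, 78^8 = 97, 78^16 = 35, 78^32 = 26
  78^54 = 78^32 * 78^16 * 78^4 * 78^2 = 26 * 35 * 73 * 89 mod 109
    26 * 35 = 910 = 38 mod 109
    38 * 73 = 2774 = 49 mod 109
    49 * 89 = 4361 = 1 mod 109
  78^54 = 1 mod 109
Result 1: 78 is a quadratic residue mod 109.
78^54 mod 109 = 1

1


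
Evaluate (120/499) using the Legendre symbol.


p = 499 is prime, so compute (120/499) with the reciprocity algorithm (Jacobi-symbol steps: pull out 2s via (2/n), flip via reciprocity, reduce):
  pull out 2: (2/499) = -1  (since 499 mod 8 = 3)
  pull out 2: (2/499) = -1  (since 499 mod 8 = 3)
  pull out 2: (2/499) = -1  (since 499 mod 8 = 3)
  reciprocity: (15/499) -> -(499/15)
  reduce: (4/15)
  pull out 2: (2/15) = +1  (since 15 mod 8 = 7)
  pull out 2: (2/15) = +1  (since 15 mod 8 = 7)
  (1/15) = 1
Product of signs = 1
(120/499) = 1

1


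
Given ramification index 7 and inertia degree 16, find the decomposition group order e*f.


|D_P| = e * f
= 7 * 16
= 112

112


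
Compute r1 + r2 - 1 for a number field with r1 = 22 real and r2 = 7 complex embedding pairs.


By Dirichlet's unit theorem:
rank = r1 + r2 - 1
= 22 + 7 - 1
= 28

28


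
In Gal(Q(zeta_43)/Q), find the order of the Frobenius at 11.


The Frobenius at p in Gal(Q(zeta_n)/Q) = (Z/nZ)* is the class of p, so its order is ord_43(11), the smallest k >= 1 with 11^k = 1 mod 43.
n = 43 = 43, phi(43) = 42; the order divides phi(n).
Divisors of 42: 1, 2, 3, 6, 7, 14, 21, 42
Repeated squaring mod 43: 11^1 = 11, 11^2 = 35, 11^4 = 21, 11^8 = 11, 11^16 = 35, 11^32 = 21
Test divisors in increasing order:
  k=1: 11^1 = 11 mod 43
  k=2: 11^2 = 35 mod 43
  k=3: 11^3 = 35 * 11 = 41 mod 43
  k=6: 11^6 = 21 * 35 = 4 mod 43
  k=7: 11^7 = 21 * 35 * 11 = 1 mod 43  <- first divisor giving 1
Order = 7

7


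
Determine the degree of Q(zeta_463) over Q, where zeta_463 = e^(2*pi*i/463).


The degree equals Euler's totient phi(463).
463 = 463
phi(463) = 462

462


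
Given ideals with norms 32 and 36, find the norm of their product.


N(IJ) = N(I) * N(J)
= 32 * 36
= 1152

1152


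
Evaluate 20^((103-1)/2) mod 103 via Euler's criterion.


p = 103 is prime and the exponent is (p-1)/2 = 51, so by Euler's criterion 20^51 = (20/103) = +1 or -1 mod 103.
Compute by square-and-multiply:
  51 = 32 + 16 + 2 + 1 (binary 110011)
  Repeated squaring mod 103: 20^1 = 20, 20^2 = 91, 20^4 = 41, 20^8 = 33, 20^16 = 59, 20^32 = 82
  20^51 = 20^32 * 20^16 * 20^2 * 20^1 = 82 * 59 * 91 * 20 mod 103
    82 * 59 = 4838 = 100 mod 103
    100 * 91 = 9100 = 36 mod 103
    36 * 20 = 720 = 102 mod 103
  20^51 = 102 mod 103
Result 102 = p - 1 = -1 mod 103: 20 is a quadratic non-residue mod 103. As a residue in [0, p-1] the value is 102.
20^51 mod 103 = 102

102


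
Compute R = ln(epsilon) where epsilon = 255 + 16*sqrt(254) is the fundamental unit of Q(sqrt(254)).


epsilon = 255 + 16*sqrt(254)
= 509.9980
R = ln(509.9980)
= 6.2344

6.2344


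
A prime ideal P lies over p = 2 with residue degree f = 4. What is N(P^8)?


N(P^a) = p^(a*f)
= 2^(8*4)
= 2^32
= 4294967296

4294967296


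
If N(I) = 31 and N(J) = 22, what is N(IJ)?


N(IJ) = N(I) * N(J)
= 31 * 22
= 682

682


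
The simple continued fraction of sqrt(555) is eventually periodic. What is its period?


Run the CF algorithm for sqrt(555).
a_0 = floor(sqrt(555)) = 23; set m_0=0, q_0=1.
Recurrence: m' = q*a - m,  q' = (d - m'^2)/q,  a' = floor((a_0 + m')/q').
  step 1: m=23, q=26, a=1
  step 2: m=3, q=21, a=1
  step 3: m=18, q=11, a=3
  step 4: m=15, q=30, a=1
  step 5: m=15, q=11, a=3
  step 6: m=18, q=21, a=1
  step 7: m=3, q=26, a=1
  step 8: m=23, q=1, a=46
a_8 = 2*a_0 = 46, so the period closes here.
sqrt(555) = [23; 1, 1, 3, 1, 3, 1, 1, 46]
Period length = 8

8


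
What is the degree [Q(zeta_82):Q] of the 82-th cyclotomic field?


The degree equals Euler's totient phi(82).
82 = 2 * 41
phi(82) = 40

40


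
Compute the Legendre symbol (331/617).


p = 617 is prime, so compute (331/617) with the reciprocity algorithm (Jacobi-symbol steps: pull out 2s via (2/n), flip via reciprocity, reduce):
  reciprocity: (331/617) -> +(617/331)
  reduce: (286/331)
  pull out 2: (2/331) = -1  (since 331 mod 8 = 3)
  reciprocity: (143/331) -> -(331/143)
  reduce: (45/143)
  reciprocity: (45/143) -> +(143/45)
  reduce: (8/45)
  pull out 2: (2/45) = -1  (since 45 mod 8 = 5)
  pull out 2: (2/45) = -1  (since 45 mod 8 = 5)
  pull out 2: (2/45) = -1  (since 45 mod 8 = 5)
  (1/45) = 1
Product of signs = -1
(331/617) = -1

-1


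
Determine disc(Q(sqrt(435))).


For K = Q(sqrt(d)) with d squarefree: disc(K) = d if d = 1 mod 4, and disc(K) = 4d if d = 2 or 3 mod 4.
Here d = 435, and d mod 4 = 3.
d = 3 mod 4, not 1 (O_K = Z[sqrt(d)]), so disc(K) = 4d = 4 * (435) = 1740

1740


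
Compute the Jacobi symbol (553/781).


Compute (553/781) via quadratic reciprocity:
  reciprocity: (553/781) -> +(781/553)
  reduce: (228/553)
  pull out 2: (2/553) = +1  (since 553 mod 8 = 1)
  pull out 2: (2/553) = +1  (since 553 mod 8 = 1)
  reciprocity: (57/553) -> +(553/57)
  reduce: (40/57)
  pull out 2: (2/57) = +1  (since 57 mod 8 = 1)
  pull out 2: (2/57) = +1  (since 57 mod 8 = 1)
  pull out 2: (2/57) = +1  (since 57 mod 8 = 1)
  reciprocity: (5/57) -> +(57/5)
  reduce: (2/5)
  pull out 2: (2/5) = -1  (since 5 mod 8 = 5)
  (1/5) = 1
Product of signs = -1

-1


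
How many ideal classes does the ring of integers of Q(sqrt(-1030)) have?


K = Q(sqrt(-1030)). d mod 4 = 2, so D = disc(K) = 4d = -4120
h(K) equals the number of primitive reduced positive-definite forms (a, b, c) = a*x^2 + b*x*y + c*y^2 with b^2 - 4ac = D,
where reduced means |b| <= a <= c, with b >= 0 whenever |b| = a or a = c, and primitive means gcd(a, b, c) = 1.
Reduced forces 3a^2 <= |D| = 4120, so 1 <= a <= 37; b must have the parity of D, and c = (b^2 - D)/(4a) must be an integer >= a.
Enumerate a = 1..37, b in [-a, a]:
  a=1: (1, 0, 1030)  [1]
  a=2: (2, 0, 515)  [1]
  a=3..4: none
  a=5: (5, 0, 206)  [1]
  a=6..9: none
  a=10: (10, 0, 103)  [1]
  a=11: (11, -4, 94), (11, 4, 94)  [2]
  a=12: none
  a=13: (13, -12, 82), (13, 12, 82)  [2]
  a=14..21: none
  a=22: (22, -4, 47), (22, 4, 47)  [2]
  a=23..25: none
  a=26: (26, -12, 41), (26, 12, 41)  [2]
  a=27..37: none
Total reduced forms: 1 + 1 + 1 + 1 + 2 + 2 + 2 + 2 = 12
h = 12

12


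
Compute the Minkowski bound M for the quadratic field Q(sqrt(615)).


d = 615, d mod 4 = 3, so disc(K) = 4d = 2460; |disc(K)| = 2460
Real quadratic field, so n = 2, s = r2 = 0, r1 = 2
M = (n!/n^n) * (4/pi)^s * sqrt(|disc(K)|) = (2!/2^2) * (4/pi)^0 * sqrt(2460)
= 0.5 * 1.000000 * 49.598387
= 24.7992

24.7992


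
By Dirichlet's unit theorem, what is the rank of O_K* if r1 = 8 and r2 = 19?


By Dirichlet's unit theorem:
rank = r1 + r2 - 1
= 8 + 19 - 1
= 26

26


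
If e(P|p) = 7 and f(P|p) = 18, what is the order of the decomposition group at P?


|D_P| = e * f
= 7 * 18
= 126

126


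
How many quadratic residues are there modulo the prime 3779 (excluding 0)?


For prime p, the number of non-zero quadratic residues is (p-1)/2.
= (3779-1)/2
= 1889

1889


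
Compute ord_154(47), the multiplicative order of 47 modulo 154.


We want ord_154(47), the smallest k >= 1 with 47^k = 1 mod 154.
n = 154 = 2 * 7 * 11, phi(154) = 60; the order divides phi(n).
Divisors of 60: 1, 2, 3, 4, 5, 6, 10, 12, 15, 20, 30, 60
Repeated squaring mod 154: 47^1 = 47, 47^2 = 53, 47^4 = 37, 47^8 = 137, 47^16 = 135, 47^32 = 53
Test divisors in increasing order:
  k=1: 47^1 = 47 mod 154
  k=2: 47^2 = 53 mod 154
  k=3: 47^3 = 53 * 47 = 27 mod 154
  k=4: 47^4 = 37 mod 154
  k=5: 47^5 = 37 * 47 = 45 mod 154
  k=6: 47^6 = 37 * 53 = 113 mod 154
  k=10: 47^10 = 137 * 53 = 23 mod 154
  k=12: 47^12 = 137 * 37 = 141 mod 154
  k=15: 47^15 = 137 * 37 * 53 * 47 = 111 mod 154
  k=20: 47^20 = 135 * 37 = 67 mod 154
  k=30: 47^30 = 135 * 137 * 37 * 53 = 1 mod 154  <- first divisor giving 1
Order = 30

30


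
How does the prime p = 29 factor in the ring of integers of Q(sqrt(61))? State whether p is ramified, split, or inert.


K = Q(sqrt(61)). Since d mod 4 = 1, disc(K) = 61.
Check p | disc: 61 mod 29 = 3.
p does not divide disc. Compute Legendre symbol (d/p):
3^((29-1)/2) mod 29 = -1
(d/p) = -1, so p is inert: (p) stays prime with e=1, f=2, g=1.
Therefore p is inert.

inert


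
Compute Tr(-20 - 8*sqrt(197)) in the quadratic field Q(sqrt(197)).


Tr(a + b*sqrt(d)) = (a + b*sqrt(d)) + (a - b*sqrt(d)) = 2a
= 2 * (-20)
= -40

-40


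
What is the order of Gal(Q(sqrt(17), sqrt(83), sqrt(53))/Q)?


The 3 square roots of distinct primes are multiplicatively independent over Q,
so [K:Q] = 2^3 and Gal(K/Q) is isomorphic to (Z/2Z)^3.
|Gal| = 2^3 = 8

8


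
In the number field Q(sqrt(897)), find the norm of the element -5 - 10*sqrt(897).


N(a + b*sqrt(d)) = a^2 - d*b^2
= (-5)^2 - (897)*(-10)^2
= 25 - 89700
= -89675

-89675


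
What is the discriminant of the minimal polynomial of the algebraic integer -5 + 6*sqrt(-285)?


The element -5 + 6*sqrt(-285) has minimal polynomial:
x^2 + 10*x + 10285
Discriminant = (10)^2 - 4*(10285)
= 100 - 41140
= -41040

-41040


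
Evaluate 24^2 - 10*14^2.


x^2 - d*y^2
= 24^2 - 10*14^2
= 576 - 1960
= -1384

-1384


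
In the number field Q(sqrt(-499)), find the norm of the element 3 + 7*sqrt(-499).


N(a + b*sqrt(d)) = a^2 - d*b^2
= (3)^2 - (-499)*(7)^2
= 9 + 24451
= 24460

24460


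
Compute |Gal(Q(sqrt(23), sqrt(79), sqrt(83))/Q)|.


The 3 square roots of distinct primes are multiplicatively independent over Q,
so [K:Q] = 2^3 and Gal(K/Q) is isomorphic to (Z/2Z)^3.
|Gal| = 2^3 = 8

8


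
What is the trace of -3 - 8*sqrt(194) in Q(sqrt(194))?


Tr(a + b*sqrt(d)) = (a + b*sqrt(d)) + (a - b*sqrt(d)) = 2a
= 2 * (-3)
= -6

-6


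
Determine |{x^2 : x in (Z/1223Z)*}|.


For prime p, the number of non-zero quadratic residues is (p-1)/2.
= (1223-1)/2
= 611

611


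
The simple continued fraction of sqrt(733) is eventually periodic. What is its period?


Run the CF algorithm for sqrt(733).
a_0 = floor(sqrt(733)) = 27; set m_0=0, q_0=1.
Recurrence: m' = q*a - m,  q' = (d - m'^2)/q,  a' = floor((a_0 + m')/q').
  step 1: m=27, q=4, a=13
  step 2: m=25, q=27, a=1
  step 3: m=2, q=27, a=1
  step 4: m=25, q=4, a=13
  step 5: m=27, q=1, a=54
a_5 = 2*a_0 = 54, so the period closes here.
sqrt(733) = [27; 13, 1, 1, 13, 54]
Period length = 5

5


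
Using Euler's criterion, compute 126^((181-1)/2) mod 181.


p = 181 is prime and the exponent is (p-1)/2 = 90, so by Euler's criterion 126^90 = (126/181) = +1 or -1 mod 181.
Compute by square-and-multiply:
  90 = 64 + 16 + 8 + 2 (binary 1011010)
  Repeated squaring mod 181: 126^1 = 126, 126^2 = 129, 126^4 = 170, 126^8 = 121, 126^16 = 161, 126^32 = 38, 126^64 = 177
  126^90 = 126^64 * 126^16 * 126^8 * 126^2 = 177 * 161 * 121 * 129 mod 181
    177 * 161 = 28497 = 80 mod 181
    80 * 121 = 9680 = 87 mod 181
    87 * 129 = 11223 = 1 mod 181
  126^90 = 1 mod 181
Result 1: 126 is a quadratic residue mod 181.
126^90 mod 181 = 1

1


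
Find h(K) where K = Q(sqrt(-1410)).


K = Q(sqrt(-1410)). d mod 4 = 2, so D = disc(K) = 4d = -5640
h(K) equals the number of primitive reduced positive-definite forms (a, b, c) = a*x^2 + b*x*y + c*y^2 with b^2 - 4ac = D,
where reduced means |b| <= a <= c, with b >= 0 whenever |b| = a or a = c, and primitive means gcd(a, b, c) = 1.
Reduced forces 3a^2 <= |D| = 5640, so 1 <= a <= 43; b must have the parity of D, and c = (b^2 - D)/(4a) must be an integer >= a.
Enumerate a = 1..43, b in [-a, a]:
  a=1: (1, 0, 1410)  [1]
  a=2: (2, 0, 705)  [1]
  a=3: (3, 0, 470)  [1]
  a=4: none
  a=5: (5, 0, 282)  [1]
  a=6: (6, 0, 235)  [1]
  a=7: (7, -4, 202), (7, 4, 202)  [2]
  a=8..9: none
  a=10: (10, 0, 141)  [1]
  a=11: (11, -6, 129), (11, 6, 129)  [2]
  a=12..13: none
  a=14: (14, -4, 101), (14, 4, 101)  [2]
  a=15: (15, 0, 94)  [1]
  a=16: none
  a=17: (17, -2, 83), (17, 2, 83)  [2]
  a=18..20: none
  a=21: (21, -18, 71), (21, 18, 71)  [2]
  a=22: (22, -16, 67), (22, 16, 67)  [2]
  a=23: (23, -8, 62), (23, 8, 62)  [2]
  a=24..29: none
  a=30: (30, 0, 47)  [1]
  a=31: (31, -8, 46), (31, 8, 46)  [2]
  a=32: none
  a=33: (33, -6, 43), (33, 6, 43)  [2]
  a=34: (34, -32, 49), (34, 32, 49)  [2]
  a=35: (35, -10, 41), (35, 10, 41)  [2]
  a=36: none
  a=37: (37, -24, 42), (37, 24, 42)  [2]
  a=38..43: none
Total reduced forms: 1 + 1 + 1 + 1 + 1 + 2 + 1 + 2 + 2 + 1 + 2 + 2 + 2 + 2 + 1 + 2 + 2 + 2 + 2 + 2 = 32
h = 32

32


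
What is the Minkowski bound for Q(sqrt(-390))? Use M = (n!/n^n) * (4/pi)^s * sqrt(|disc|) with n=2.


d = -390, d mod 4 = 2, so disc(K) = 4d = -1560; |disc(K)| = 1560
Imaginary quadratic field, so n = 2, s = r2 = 1, r1 = 0
M = (n!/n^n) * (4/pi)^s * sqrt(|disc(K)|) = (2!/2^2) * (4/pi)^1 * sqrt(1560)
= 0.5 * 1.273240 * 39.496835
= 25.1445

25.1445


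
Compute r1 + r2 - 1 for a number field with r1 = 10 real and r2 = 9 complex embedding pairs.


By Dirichlet's unit theorem:
rank = r1 + r2 - 1
= 10 + 9 - 1
= 18

18


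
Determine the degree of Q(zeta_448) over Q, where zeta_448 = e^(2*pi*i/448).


The degree equals Euler's totient phi(448).
448 = 2^6 * 7
phi(448) = 192

192


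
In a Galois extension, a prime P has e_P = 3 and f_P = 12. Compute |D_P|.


|D_P| = e * f
= 3 * 12
= 36

36


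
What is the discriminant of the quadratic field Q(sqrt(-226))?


For K = Q(sqrt(d)) with d squarefree: disc(K) = d if d = 1 mod 4, and disc(K) = 4d if d = 2 or 3 mod 4.
Here d = -226, and d mod 4 = 2.
d = 2 mod 4, not 1 (O_K = Z[sqrt(d)]), so disc(K) = 4d = 4 * (-226) = -904

-904


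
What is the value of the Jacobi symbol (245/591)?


Compute (245/591) via quadratic reciprocity:
  reciprocity: (245/591) -> +(591/245)
  reduce: (101/245)
  reciprocity: (101/245) -> +(245/101)
  reduce: (43/101)
  reciprocity: (43/101) -> +(101/43)
  reduce: (15/43)
  reciprocity: (15/43) -> -(43/15)
  reduce: (13/15)
  reciprocity: (13/15) -> +(15/13)
  reduce: (2/13)
  pull out 2: (2/13) = -1  (since 13 mod 8 = 5)
  (1/13) = 1
Product of signs = 1

1


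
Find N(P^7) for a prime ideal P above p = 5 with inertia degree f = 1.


N(P^a) = p^(a*f)
= 5^(7*1)
= 5^7
= 78125

78125


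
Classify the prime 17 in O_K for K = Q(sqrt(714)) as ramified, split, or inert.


K = Q(sqrt(714)). Since d mod 4 = 2, disc(K) = 2856.
Check p | disc: 2856 mod 17 = 0.
p divides disc, so p ramifies: (p) = P^2 with e=2, f=1, g=1.
Therefore p is ramified.

ramified


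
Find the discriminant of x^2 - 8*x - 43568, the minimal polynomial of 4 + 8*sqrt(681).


The element 4 + 8*sqrt(681) has minimal polynomial:
x^2 - 8*x - 43568
Discriminant = (-8)^2 - 4*(-43568)
= 64 + 174272
= 174336

174336


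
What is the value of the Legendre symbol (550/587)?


p = 587 is prime, so compute (550/587) with the reciprocity algorithm (Jacobi-symbol steps: pull out 2s via (2/n), flip via reciprocity, reduce):
  pull out 2: (2/587) = -1  (since 587 mod 8 = 3)
  reciprocity: (275/587) -> -(587/275)
  reduce: (37/275)
  reciprocity: (37/275) -> +(275/37)
  reduce: (16/37)
  pull out 2: (2/37) = -1  (since 37 mod 8 = 5)
  pull out 2: (2/37) = -1  (since 37 mod 8 = 5)
  pull out 2: (2/37) = -1  (since 37 mod 8 = 5)
  pull out 2: (2/37) = -1  (since 37 mod 8 = 5)
  (1/37) = 1
Product of signs = 1
(550/587) = 1

1


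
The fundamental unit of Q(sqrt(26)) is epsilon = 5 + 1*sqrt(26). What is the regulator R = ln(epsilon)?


epsilon = 5 + 1*sqrt(26)
= 10.0990
R = ln(10.0990)
= 2.3124

2.3124


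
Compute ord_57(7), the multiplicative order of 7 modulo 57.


We want ord_57(7), the smallest k >= 1 with 7^k = 1 mod 57.
n = 57 = 3 * 19, phi(57) = 36; the order divides phi(n).
Divisors of 36: 1, 2, 3, 4, 6, 9, 12, 18, 36
Repeated squaring mod 57: 7^1 = 7, 7^2 = 49, 7^4 = 7, 7^8 = 49, 7^16 = 7, 7^32 = 49
Test divisors in increasing order:
  k=1: 7^1 = 7 mod 57
  k=2: 7^2 = 49 mod 57
  k=3: 7^3 = 49 * 7 = 1 mod 57  <- first divisor giving 1
Order = 3

3


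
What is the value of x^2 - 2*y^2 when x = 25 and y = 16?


x^2 - d*y^2
= 25^2 - 2*16^2
= 625 - 512
= 113

113


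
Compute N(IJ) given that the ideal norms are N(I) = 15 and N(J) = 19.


N(IJ) = N(I) * N(J)
= 15 * 19
= 285

285


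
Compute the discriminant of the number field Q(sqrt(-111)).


For K = Q(sqrt(d)) with d squarefree: disc(K) = d if d = 1 mod 4, and disc(K) = 4d if d = 2 or 3 mod 4.
Here d = -111, and d mod 4 = 1.
d = 1 mod 4 (O_K = Z[(1+sqrt(d))/2]), so disc(K) = d = -111

-111


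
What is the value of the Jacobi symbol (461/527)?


Compute (461/527) via quadratic reciprocity:
  reciprocity: (461/527) -> +(527/461)
  reduce: (66/461)
  pull out 2: (2/461) = -1  (since 461 mod 8 = 5)
  reciprocity: (33/461) -> +(461/33)
  reduce: (32/33)
  pull out 2: (2/33) = +1  (since 33 mod 8 = 1)
  pull out 2: (2/33) = +1  (since 33 mod 8 = 1)
  pull out 2: (2/33) = +1  (since 33 mod 8 = 1)
  pull out 2: (2/33) = +1  (since 33 mod 8 = 1)
  pull out 2: (2/33) = +1  (since 33 mod 8 = 1)
  (1/33) = 1
Product of signs = -1

-1


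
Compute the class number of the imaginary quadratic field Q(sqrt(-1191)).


K = Q(sqrt(-1191)). d mod 4 = 1, so D = disc(K) = d = -1191
h(K) equals the number of primitive reduced positive-definite forms (a, b, c) = a*x^2 + b*x*y + c*y^2 with b^2 - 4ac = D,
where reduced means |b| <= a <= c, with b >= 0 whenever |b| = a or a = c, and primitive means gcd(a, b, c) = 1.
Reduced forces 3a^2 <= |D| = 1191, so 1 <= a <= 19; b must have the parity of D, and c = (b^2 - D)/(4a) must be an integer >= a.
Enumerate a = 1..19, b in [-a, a]:
  a=1: (1, 1, 298)  [1]
  a=2: (2, -1, 149), (2, 1, 149)  [2]
  a=3: (3, 3, 100)  [1]
  a=4: (4, -3, 75), (4, 3, 75)  [2]
  a=5: (5, -3, 60), (5, 3, 60)  [2]
  a=6: (6, -3, 50), (6, 3, 50)  [2]
  a=7: none
  a=8: (8, -5, 38), (8, 5, 38)  [2]
  a=9: none
  a=10: (10, -7, 31), (10, -3, 30), (10, 3, 30), (10, 7, 31)  [4]
  a=11: none
  a=12: (12, -3, 25), (12, 3, 25)  [2]
  a=13..14: none
  a=15: (15, -3, 20), (15, 3, 20)  [2]
  a=16: (16, -5, 19), (16, 5, 19)  [2]
  a=17: (17, -13, 20), (17, 13, 20)  [2]
  a=18..19: none
Total reduced forms: 1 + 2 + 1 + 2 + 2 + 2 + 2 + 4 + 2 + 2 + 2 + 2 = 24
h = 24

24


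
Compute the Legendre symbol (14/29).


p = 29 is prime, so compute (14/29) with the reciprocity algorithm (Jacobi-symbol steps: pull out 2s via (2/n), flip via reciprocity, reduce):
  pull out 2: (2/29) = -1  (since 29 mod 8 = 5)
  reciprocity: (7/29) -> +(29/7)
  reduce: (1/7)
  (1/7) = 1
Product of signs = -1
(14/29) = -1

-1


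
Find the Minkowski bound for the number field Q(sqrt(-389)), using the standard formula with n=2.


d = -389, d mod 4 = 3, so disc(K) = 4d = -1556; |disc(K)| = 1556
Imaginary quadratic field, so n = 2, s = r2 = 1, r1 = 0
M = (n!/n^n) * (4/pi)^s * sqrt(|disc(K)|) = (2!/2^2) * (4/pi)^1 * sqrt(1556)
= 0.5 * 1.273240 * 39.446166
= 25.1122

25.1122


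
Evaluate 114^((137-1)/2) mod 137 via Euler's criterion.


p = 137 is prime and the exponent is (p-1)/2 = 68, so by Euler's criterion 114^68 = (114/137) = +1 or -1 mod 137.
Compute by square-and-multiply:
  68 = 64 + 4 (binary 1000100)
  Repeated squaring mod 137: 114^1 = 114, 114^2 = 118, 114^4 = 87, 114^8 = 34, 114^16 = 60, 114^32 = 38, 114^64 = 74
  114^68 = 114^64 * 114^4 = 74 * 87 mod 137
    74 * 87 = 6438 = 136 mod 137
  114^68 = 136 mod 137
Result 136 = p - 1 = -1 mod 137: 114 is a quadratic non-residue mod 137. As a residue in [0, p-1] the value is 136.
114^68 mod 137 = 136

136


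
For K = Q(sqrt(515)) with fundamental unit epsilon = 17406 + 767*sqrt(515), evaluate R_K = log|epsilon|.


epsilon = 17406 + 767*sqrt(515)
= 34812.0000
R = ln(34812.0000)
= 10.4577

10.4577


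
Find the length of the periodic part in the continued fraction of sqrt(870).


Run the CF algorithm for sqrt(870).
a_0 = floor(sqrt(870)) = 29; set m_0=0, q_0=1.
Recurrence: m' = q*a - m,  q' = (d - m'^2)/q,  a' = floor((a_0 + m')/q').
  step 1: m=29, q=29, a=2
  step 2: m=29, q=1, a=58
a_2 = 2*a_0 = 58, so the period closes here.
sqrt(870) = [29; 2, 58]
Period length = 2

2


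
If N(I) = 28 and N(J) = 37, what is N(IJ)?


N(IJ) = N(I) * N(J)
= 28 * 37
= 1036

1036


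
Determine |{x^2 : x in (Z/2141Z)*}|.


For prime p, the number of non-zero quadratic residues is (p-1)/2.
= (2141-1)/2
= 1070

1070


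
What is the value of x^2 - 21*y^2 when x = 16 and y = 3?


x^2 - d*y^2
= 16^2 - 21*3^2
= 256 - 189
= 67

67


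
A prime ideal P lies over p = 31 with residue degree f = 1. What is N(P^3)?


N(P^a) = p^(a*f)
= 31^(3*1)
= 31^3
= 29791

29791


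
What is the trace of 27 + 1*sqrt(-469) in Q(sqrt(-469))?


Tr(a + b*sqrt(d)) = (a + b*sqrt(d)) + (a - b*sqrt(d)) = 2a
= 2 * (27)
= 54

54


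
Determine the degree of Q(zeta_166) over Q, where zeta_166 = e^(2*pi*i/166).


The degree equals Euler's totient phi(166).
166 = 2 * 83
phi(166) = 82

82


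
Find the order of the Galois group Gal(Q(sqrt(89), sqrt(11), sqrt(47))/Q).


The 3 square roots of distinct primes are multiplicatively independent over Q,
so [K:Q] = 2^3 and Gal(K/Q) is isomorphic to (Z/2Z)^3.
|Gal| = 2^3 = 8

8


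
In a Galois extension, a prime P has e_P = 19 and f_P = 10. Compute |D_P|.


|D_P| = e * f
= 19 * 10
= 190

190


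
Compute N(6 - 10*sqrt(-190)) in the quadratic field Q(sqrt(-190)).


N(a + b*sqrt(d)) = a^2 - d*b^2
= (6)^2 - (-190)*(-10)^2
= 36 + 19000
= 19036

19036


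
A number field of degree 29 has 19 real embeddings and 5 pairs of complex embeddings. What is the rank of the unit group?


By Dirichlet's unit theorem:
rank = r1 + r2 - 1
= 19 + 5 - 1
= 23

23


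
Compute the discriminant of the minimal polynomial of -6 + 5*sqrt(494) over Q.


The element -6 + 5*sqrt(494) has minimal polynomial:
x^2 + 12*x - 12314
Discriminant = (12)^2 - 4*(-12314)
= 144 + 49256
= 49400

49400


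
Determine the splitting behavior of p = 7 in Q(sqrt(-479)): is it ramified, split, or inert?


K = Q(sqrt(-479)). Since d mod 4 = 1, disc(K) = -479.
Check p | disc: -479 mod 7 = 4.
p does not divide disc. Compute Legendre symbol (d/p):
4^((7-1)/2) mod 7 = 1
(d/p) = 1, so p splits: (p) = P*P' with e=1, f=1, g=2.
Therefore p is split.

split


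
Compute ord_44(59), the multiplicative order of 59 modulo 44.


We want ord_44(59), the smallest k >= 1 with 59^k = 1 mod 44.
n = 44 = 2^2 * 11, phi(44) = 20; the order divides phi(n).
Divisors of 20: 1, 2, 4, 5, 10, 20
Repeated squaring mod 44: 59^1 = 15, 59^2 = 5, 59^4 = 25, 59^8 = 9, 59^16 = 37
Test divisors in increasing order:
  k=1: 59^1 = 15 mod 44
  k=2: 59^2 = 5 mod 44
  k=4: 59^4 = 25 mod 44
  k=5: 59^5 = 25 * 15 = 23 mod 44
  k=10: 59^10 = 9 * 5 = 1 mod 44  <- first divisor giving 1
Order = 10

10


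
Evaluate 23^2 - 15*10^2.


x^2 - d*y^2
= 23^2 - 15*10^2
= 529 - 1500
= -971

-971


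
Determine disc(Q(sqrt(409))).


For K = Q(sqrt(d)) with d squarefree: disc(K) = d if d = 1 mod 4, and disc(K) = 4d if d = 2 or 3 mod 4.
Here d = 409, and d mod 4 = 1.
d = 1 mod 4 (O_K = Z[(1+sqrt(d))/2]), so disc(K) = d = 409

409


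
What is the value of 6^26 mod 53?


p = 53 is prime and the exponent is (p-1)/2 = 26, so by Euler's criterion 6^26 = (6/53) = +1 or -1 mod 53.
Compute by square-and-multiply:
  26 = 16 + 8 + 2 (binary 11010)
  Repeated squaring mod 53: 6^1 = 6, 6^2 = 36, 6^4 = 24, 6^8 = 46, 6^16 = 49
  6^26 = 6^16 * 6^8 * 6^2 = 49 * 46 * 36 mod 53
    49 * 46 = 2254 = 28 mod 53
    28 * 36 = 1008 = 1 mod 53
  6^26 = 1 mod 53
Result 1: 6 is a quadratic residue mod 53.
6^26 mod 53 = 1

1


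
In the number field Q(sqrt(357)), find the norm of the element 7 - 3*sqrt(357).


N(a + b*sqrt(d)) = a^2 - d*b^2
= (7)^2 - (357)*(-3)^2
= 49 - 3213
= -3164

-3164


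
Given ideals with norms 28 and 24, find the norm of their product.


N(IJ) = N(I) * N(J)
= 28 * 24
= 672

672


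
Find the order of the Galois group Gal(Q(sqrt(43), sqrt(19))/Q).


The 2 square roots of distinct primes are multiplicatively independent over Q,
so [K:Q] = 2^2 and Gal(K/Q) is isomorphic to (Z/2Z)^2.
|Gal| = 2^2 = 4

4


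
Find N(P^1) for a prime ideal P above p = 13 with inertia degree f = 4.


N(P^a) = p^(a*f)
= 13^(1*4)
= 13^4
= 28561

28561


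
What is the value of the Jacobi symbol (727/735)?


Compute (727/735) via quadratic reciprocity:
  reciprocity: (727/735) -> -(735/727)
  reduce: (8/727)
  pull out 2: (2/727) = +1  (since 727 mod 8 = 7)
  pull out 2: (2/727) = +1  (since 727 mod 8 = 7)
  pull out 2: (2/727) = +1  (since 727 mod 8 = 7)
  (1/727) = 1
Product of signs = -1

-1


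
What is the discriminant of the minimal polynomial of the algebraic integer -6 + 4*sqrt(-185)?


The element -6 + 4*sqrt(-185) has minimal polynomial:
x^2 + 12*x + 2996
Discriminant = (12)^2 - 4*(2996)
= 144 - 11984
= -11840

-11840


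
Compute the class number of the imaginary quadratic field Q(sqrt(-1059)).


K = Q(sqrt(-1059)). d mod 4 = 1, so D = disc(K) = d = -1059
h(K) equals the number of primitive reduced positive-definite forms (a, b, c) = a*x^2 + b*x*y + c*y^2 with b^2 - 4ac = D,
where reduced means |b| <= a <= c, with b >= 0 whenever |b| = a or a = c, and primitive means gcd(a, b, c) = 1.
Reduced forces 3a^2 <= |D| = 1059, so 1 <= a <= 18; b must have the parity of D, and c = (b^2 - D)/(4a) must be an integer >= a.
Enumerate a = 1..18, b in [-a, a]:
  a=1: (1, 1, 265)  [1]
  a=2: none
  a=3: (3, 3, 89)  [1]
  a=4: none
  a=5: (5, -1, 53), (5, 1, 53)  [2]
  a=6..14: none
  a=15: (15, -9, 19), (15, 9, 19)  [2]
  a=16..18: none
Total reduced forms: 1 + 1 + 2 + 2 = 6
h = 6

6


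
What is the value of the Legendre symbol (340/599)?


p = 599 is prime, so compute (340/599) with the reciprocity algorithm (Jacobi-symbol steps: pull out 2s via (2/n), flip via reciprocity, reduce):
  pull out 2: (2/599) = +1  (since 599 mod 8 = 7)
  pull out 2: (2/599) = +1  (since 599 mod 8 = 7)
  reciprocity: (85/599) -> +(599/85)
  reduce: (4/85)
  pull out 2: (2/85) = -1  (since 85 mod 8 = 5)
  pull out 2: (2/85) = -1  (since 85 mod 8 = 5)
  (1/85) = 1
Product of signs = 1
(340/599) = 1

1


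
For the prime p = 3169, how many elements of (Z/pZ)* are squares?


For prime p, the number of non-zero quadratic residues is (p-1)/2.
= (3169-1)/2
= 1584

1584


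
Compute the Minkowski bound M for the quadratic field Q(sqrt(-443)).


d = -443, d mod 4 = 1, so disc(K) = d = -443; |disc(K)| = 443
Imaginary quadratic field, so n = 2, s = r2 = 1, r1 = 0
M = (n!/n^n) * (4/pi)^s * sqrt(|disc(K)|) = (2!/2^2) * (4/pi)^1 * sqrt(443)
= 0.5 * 1.273240 * 21.047565
= 13.3993

13.3993


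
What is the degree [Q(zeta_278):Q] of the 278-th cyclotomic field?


The degree equals Euler's totient phi(278).
278 = 2 * 139
phi(278) = 138

138


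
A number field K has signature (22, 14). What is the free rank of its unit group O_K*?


By Dirichlet's unit theorem:
rank = r1 + r2 - 1
= 22 + 14 - 1
= 35

35


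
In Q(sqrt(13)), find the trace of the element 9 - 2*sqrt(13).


Tr(a + b*sqrt(d)) = (a + b*sqrt(d)) + (a - b*sqrt(d)) = 2a
= 2 * (9)
= 18

18


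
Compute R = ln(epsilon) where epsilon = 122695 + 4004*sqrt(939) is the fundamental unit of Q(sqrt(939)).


epsilon = 122695 + 4004*sqrt(939)
= 245390.0000
R = ln(245390.0000)
= 12.4106

12.4106


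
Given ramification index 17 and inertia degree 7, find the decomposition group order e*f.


|D_P| = e * f
= 17 * 7
= 119

119


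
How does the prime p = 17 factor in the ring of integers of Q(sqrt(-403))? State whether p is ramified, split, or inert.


K = Q(sqrt(-403)). Since d mod 4 = 1, disc(K) = -403.
Check p | disc: -403 mod 17 = 5.
p does not divide disc. Compute Legendre symbol (d/p):
5^((17-1)/2) mod 17 = -1
(d/p) = -1, so p is inert: (p) stays prime with e=1, f=2, g=1.
Therefore p is inert.

inert


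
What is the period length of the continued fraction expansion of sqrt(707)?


Run the CF algorithm for sqrt(707).
a_0 = floor(sqrt(707)) = 26; set m_0=0, q_0=1.
Recurrence: m' = q*a - m,  q' = (d - m'^2)/q,  a' = floor((a_0 + m')/q').
  step 1: m=26, q=31, a=1
  step 2: m=5, q=22, a=1
  step 3: m=17, q=19, a=2
  step 4: m=21, q=14, a=3
  step 5: m=21, q=19, a=2
  step 6: m=17, q=22, a=1
  step 7: m=5, q=31, a=1
  step 8: m=26, q=1, a=52
a_8 = 2*a_0 = 52, so the period closes here.
sqrt(707) = [26; 1, 1, 2, 3, 2, 1, 1, 52]
Period length = 8

8


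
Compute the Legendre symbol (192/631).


p = 631 is prime, so compute (192/631) with the reciprocity algorithm (Jacobi-symbol steps: pull out 2s via (2/n), flip via reciprocity, reduce):
  pull out 2: (2/631) = +1  (since 631 mod 8 = 7)
  pull out 2: (2/631) = +1  (since 631 mod 8 = 7)
  pull out 2: (2/631) = +1  (since 631 mod 8 = 7)
  pull out 2: (2/631) = +1  (since 631 mod 8 = 7)
  pull out 2: (2/631) = +1  (since 631 mod 8 = 7)
  pull out 2: (2/631) = +1  (since 631 mod 8 = 7)
  reciprocity: (3/631) -> -(631/3)
  reduce: (1/3)
  (1/3) = 1
Product of signs = -1
(192/631) = -1

-1


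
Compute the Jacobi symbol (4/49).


Compute (4/49) via quadratic reciprocity:
  pull out 2: (2/49) = +1  (since 49 mod 8 = 1)
  pull out 2: (2/49) = +1  (since 49 mod 8 = 1)
  (1/49) = 1
Product of signs = 1

1


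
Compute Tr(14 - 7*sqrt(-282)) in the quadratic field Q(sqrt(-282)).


Tr(a + b*sqrt(d)) = (a + b*sqrt(d)) + (a - b*sqrt(d)) = 2a
= 2 * (14)
= 28

28
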